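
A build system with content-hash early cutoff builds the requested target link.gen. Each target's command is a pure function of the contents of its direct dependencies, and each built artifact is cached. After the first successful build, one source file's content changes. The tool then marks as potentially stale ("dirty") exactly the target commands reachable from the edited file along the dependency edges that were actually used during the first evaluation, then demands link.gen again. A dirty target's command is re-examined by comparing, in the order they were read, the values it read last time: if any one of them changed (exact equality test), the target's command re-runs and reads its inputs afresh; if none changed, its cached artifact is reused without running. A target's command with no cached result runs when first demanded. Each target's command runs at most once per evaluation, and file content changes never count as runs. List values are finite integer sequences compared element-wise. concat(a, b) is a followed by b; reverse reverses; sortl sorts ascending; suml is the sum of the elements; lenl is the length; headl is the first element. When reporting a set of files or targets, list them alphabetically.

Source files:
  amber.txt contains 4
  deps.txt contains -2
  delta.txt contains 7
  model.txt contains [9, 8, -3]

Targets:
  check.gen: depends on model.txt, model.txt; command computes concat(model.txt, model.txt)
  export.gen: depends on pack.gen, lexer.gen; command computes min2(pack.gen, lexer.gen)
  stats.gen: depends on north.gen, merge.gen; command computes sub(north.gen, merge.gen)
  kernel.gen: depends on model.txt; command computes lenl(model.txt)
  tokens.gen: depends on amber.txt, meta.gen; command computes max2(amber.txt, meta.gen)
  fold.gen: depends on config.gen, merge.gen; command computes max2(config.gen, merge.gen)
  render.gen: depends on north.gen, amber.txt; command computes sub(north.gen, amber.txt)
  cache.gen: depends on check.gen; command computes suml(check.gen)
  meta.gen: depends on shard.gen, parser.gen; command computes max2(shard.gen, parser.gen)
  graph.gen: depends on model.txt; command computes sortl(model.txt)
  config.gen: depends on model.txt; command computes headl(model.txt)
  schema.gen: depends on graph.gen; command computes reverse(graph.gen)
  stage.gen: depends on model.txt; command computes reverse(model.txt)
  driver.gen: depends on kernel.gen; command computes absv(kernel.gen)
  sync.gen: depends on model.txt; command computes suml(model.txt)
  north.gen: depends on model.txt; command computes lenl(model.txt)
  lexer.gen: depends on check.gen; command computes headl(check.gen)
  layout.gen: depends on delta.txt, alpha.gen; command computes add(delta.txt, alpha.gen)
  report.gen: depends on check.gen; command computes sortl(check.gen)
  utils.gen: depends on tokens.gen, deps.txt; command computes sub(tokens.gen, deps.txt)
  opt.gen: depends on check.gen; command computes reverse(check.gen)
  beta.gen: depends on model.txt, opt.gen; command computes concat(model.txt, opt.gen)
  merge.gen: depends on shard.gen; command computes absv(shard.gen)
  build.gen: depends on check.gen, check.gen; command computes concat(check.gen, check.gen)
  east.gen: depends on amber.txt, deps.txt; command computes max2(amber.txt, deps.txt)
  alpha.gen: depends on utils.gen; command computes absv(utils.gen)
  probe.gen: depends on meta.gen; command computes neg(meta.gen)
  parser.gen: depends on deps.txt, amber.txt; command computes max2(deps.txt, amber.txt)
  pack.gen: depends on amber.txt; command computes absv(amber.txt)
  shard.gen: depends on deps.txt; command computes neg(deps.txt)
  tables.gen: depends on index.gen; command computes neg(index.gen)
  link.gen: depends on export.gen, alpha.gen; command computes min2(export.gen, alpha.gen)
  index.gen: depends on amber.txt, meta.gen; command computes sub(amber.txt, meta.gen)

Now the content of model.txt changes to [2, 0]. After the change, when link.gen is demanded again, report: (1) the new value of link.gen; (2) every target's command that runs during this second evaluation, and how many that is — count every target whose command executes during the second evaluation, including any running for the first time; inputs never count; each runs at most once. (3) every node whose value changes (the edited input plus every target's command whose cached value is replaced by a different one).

First evaluation (everything demanded from the output):
  check.gen = concat([9, 8, -3], [9, 8, -3]) = [9, 8, -3, 9, 8, -3]
  lexer.gen = headl([9, 8, -3, 9, 8, -3]) = 9
  pack.gen = absv(4) = 4
  export.gen = min2(4, 9) = 4
  parser.gen = max2(-2, 4) = 4
  shard.gen = neg(-2) = 2
  meta.gen = max2(2, 4) = 4
  tokens.gen = max2(4, 4) = 4
  utils.gen = sub(4, -2) = 6
  alpha.gen = absv(6) = 6
  link.gen = min2(4, 6) = 4

Propagation after the edit:
  check.gen: runs — model.txt [9, 8, -3]->[2, 0]; model.txt [9, 8, -3]->[2, 0]; result [2, 0, 2, 0].
  lexer.gen: runs — check.gen [9, 8, -3, 9, 8, -3]->[2, 0, 2, 0]; result 2.
  export.gen: runs — lexer.gen 9->2; result 2.
  link.gen: runs — export.gen 4->2; result 2.

New value of link.gen: 2.
Target commands that run: check.gen, export.gen, lexer.gen, link.gen — 4 in total.
Values that change: check.gen, export.gen, lexer.gen, link.gen, model.txt.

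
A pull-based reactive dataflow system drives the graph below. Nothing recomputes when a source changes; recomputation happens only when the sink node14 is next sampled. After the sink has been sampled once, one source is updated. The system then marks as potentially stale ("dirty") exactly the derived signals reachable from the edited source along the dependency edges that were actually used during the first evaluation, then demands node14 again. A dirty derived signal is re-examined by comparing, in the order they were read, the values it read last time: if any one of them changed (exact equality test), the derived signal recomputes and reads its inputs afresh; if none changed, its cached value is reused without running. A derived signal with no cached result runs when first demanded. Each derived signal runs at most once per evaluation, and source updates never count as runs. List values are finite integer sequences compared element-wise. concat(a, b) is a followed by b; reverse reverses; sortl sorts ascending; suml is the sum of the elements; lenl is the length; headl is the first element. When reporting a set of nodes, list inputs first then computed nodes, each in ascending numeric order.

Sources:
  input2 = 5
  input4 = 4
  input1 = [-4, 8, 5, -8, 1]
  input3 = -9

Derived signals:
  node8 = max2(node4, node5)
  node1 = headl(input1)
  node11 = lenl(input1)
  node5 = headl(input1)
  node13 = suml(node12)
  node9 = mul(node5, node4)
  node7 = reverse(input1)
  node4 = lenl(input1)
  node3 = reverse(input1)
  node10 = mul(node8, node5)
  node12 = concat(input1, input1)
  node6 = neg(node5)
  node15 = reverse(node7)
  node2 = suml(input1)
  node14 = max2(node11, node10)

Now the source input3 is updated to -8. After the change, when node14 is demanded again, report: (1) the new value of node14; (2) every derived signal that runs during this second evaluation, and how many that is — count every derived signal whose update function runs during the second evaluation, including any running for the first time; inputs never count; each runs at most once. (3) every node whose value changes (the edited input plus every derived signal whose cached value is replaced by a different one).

First evaluation (everything demanded from the output):
  node4 = lenl([-4, 8, 5, -8, 1]) = 5
  node5 = headl([-4, 8, 5, -8, 1]) = -4
  node8 = max2(5, -4) = 5
  node10 = mul(5, -4) = -20
  node11 = lenl([-4, 8, 5, -8, 1]) = 5
  node14 = max2(5, -20) = 5

Propagation after the edit:
  input3 feeds no computation that the output demands — nothing is marked dirty and nothing runs.

Key observation: input3 is never demanded by the output, so the edit triggers no recomputation at all.

New value of node14: 5.
Derived signals that run: none — 0 in total.
Values that change: input3.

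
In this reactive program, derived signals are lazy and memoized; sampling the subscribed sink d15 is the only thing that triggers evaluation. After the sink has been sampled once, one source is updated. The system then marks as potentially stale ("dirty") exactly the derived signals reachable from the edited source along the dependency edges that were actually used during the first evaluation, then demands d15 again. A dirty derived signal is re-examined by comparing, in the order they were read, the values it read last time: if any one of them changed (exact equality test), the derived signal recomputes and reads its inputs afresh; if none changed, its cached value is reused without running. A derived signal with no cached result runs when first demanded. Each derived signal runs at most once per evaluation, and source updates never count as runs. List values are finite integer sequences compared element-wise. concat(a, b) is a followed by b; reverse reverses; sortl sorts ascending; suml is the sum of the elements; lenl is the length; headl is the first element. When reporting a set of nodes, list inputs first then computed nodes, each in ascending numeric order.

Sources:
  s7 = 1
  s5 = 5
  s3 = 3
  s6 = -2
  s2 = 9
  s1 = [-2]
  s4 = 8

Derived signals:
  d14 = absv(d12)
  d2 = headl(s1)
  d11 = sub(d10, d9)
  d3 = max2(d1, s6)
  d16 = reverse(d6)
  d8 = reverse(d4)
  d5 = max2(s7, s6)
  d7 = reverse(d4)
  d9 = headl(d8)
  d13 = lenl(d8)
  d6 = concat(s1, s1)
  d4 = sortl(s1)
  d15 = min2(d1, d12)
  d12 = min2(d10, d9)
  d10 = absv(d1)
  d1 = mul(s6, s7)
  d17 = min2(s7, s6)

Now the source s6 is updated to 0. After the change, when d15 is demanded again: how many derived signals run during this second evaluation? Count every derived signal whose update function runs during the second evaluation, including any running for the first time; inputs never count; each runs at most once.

4 derived signals run: d1, d10, d12, d15.

First demand of the output computes:
  d1 = mul(-2, 1) = -2
  d4 = sortl([-2]) = [-2]
  d8 = reverse([-2]) = [-2]
  d9 = headl([-2]) = -2
  d10 = absv(-2) = 2
  d12 = min2(2, -2) = -2
  d15 = min2(-2, -2) = -2

After the edit, cleaning proceeds:
  d1: a read changed (s6 -2->0) — executes, giving 0.
  d10: a read changed (d1 -2->0) — executes, giving 0.
  d12: a read changed (d10 2->0) — executes, giving -2 — identical to its old value.
  d15: a read changed (d1 -2->0) — executes, giving -2 — identical to its old value.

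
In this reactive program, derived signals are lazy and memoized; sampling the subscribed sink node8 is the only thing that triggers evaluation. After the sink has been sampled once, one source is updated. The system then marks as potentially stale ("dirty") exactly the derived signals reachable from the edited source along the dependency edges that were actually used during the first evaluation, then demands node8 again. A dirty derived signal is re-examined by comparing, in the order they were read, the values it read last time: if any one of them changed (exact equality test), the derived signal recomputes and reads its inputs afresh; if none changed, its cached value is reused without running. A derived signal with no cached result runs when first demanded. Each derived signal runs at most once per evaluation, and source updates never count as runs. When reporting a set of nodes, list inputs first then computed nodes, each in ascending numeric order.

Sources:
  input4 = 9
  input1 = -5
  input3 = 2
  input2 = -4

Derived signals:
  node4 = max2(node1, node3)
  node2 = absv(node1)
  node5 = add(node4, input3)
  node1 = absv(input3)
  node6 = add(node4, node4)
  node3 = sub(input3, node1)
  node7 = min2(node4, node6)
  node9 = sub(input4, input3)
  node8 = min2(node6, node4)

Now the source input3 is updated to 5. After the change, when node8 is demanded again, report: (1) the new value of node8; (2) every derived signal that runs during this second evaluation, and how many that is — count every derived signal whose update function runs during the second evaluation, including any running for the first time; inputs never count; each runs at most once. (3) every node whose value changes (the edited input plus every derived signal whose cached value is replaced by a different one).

Demanding node8 again yields 5.
5 derived signals run: node1, node3, node4, node6, node8.
The nodes whose values change: input3, node1, node4, node6, node8.

First demand of the output computes:
  node1 = absv(2) = 2
  node3 = sub(2, 2) = 0
  node4 = max2(2, 0) = 2
  node6 = add(2, 2) = 4
  node8 = min2(4, 2) = 2

After the edit, cleaning proceeds:
  node1: a read changed (input3 2->5) — executes, giving 5.
  node3: a read changed (input3 2->5; node1 2->5) — executes, giving 0 — identical to its old value.
  node4: a read changed (node1 2->5) — executes, giving 5.
  node6: a read changed (node4 2->5; node4 2->5) — executes, giving 10.
  node8: a read changed (node6 4->10; node4 2->5) — executes, giving 5.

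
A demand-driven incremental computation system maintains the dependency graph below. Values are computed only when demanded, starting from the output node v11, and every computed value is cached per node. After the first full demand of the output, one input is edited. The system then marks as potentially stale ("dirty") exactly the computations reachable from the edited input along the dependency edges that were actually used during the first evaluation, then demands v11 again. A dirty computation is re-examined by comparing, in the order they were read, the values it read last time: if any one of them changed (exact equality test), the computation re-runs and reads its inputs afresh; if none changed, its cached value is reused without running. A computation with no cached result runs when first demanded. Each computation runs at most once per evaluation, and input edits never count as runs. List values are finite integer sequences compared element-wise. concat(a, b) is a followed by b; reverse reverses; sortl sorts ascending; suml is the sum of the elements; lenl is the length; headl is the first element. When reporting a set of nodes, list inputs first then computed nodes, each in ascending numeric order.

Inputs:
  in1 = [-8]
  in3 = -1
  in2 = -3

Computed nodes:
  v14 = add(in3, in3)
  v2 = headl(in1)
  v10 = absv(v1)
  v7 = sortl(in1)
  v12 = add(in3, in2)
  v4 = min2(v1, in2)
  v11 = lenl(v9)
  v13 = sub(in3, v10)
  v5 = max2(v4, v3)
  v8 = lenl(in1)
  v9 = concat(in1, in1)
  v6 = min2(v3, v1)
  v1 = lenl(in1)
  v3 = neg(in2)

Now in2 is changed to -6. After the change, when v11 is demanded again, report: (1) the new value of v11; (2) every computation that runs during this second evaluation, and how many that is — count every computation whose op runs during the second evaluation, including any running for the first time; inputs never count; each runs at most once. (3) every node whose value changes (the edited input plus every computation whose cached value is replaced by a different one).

First evaluation (everything demanded from the output):
  v9 = concat([-8], [-8]) = [-8, -8]
  v11 = lenl([-8, -8]) = 2

Propagation after the edit:
  in2 feeds no computation that the output demands — nothing is marked dirty and nothing runs.

Key observation: in2 is never demanded by the output, so the edit triggers no recomputation at all.

New value of v11: 2.
Computations that run: none — 0 in total.
Values that change: in2.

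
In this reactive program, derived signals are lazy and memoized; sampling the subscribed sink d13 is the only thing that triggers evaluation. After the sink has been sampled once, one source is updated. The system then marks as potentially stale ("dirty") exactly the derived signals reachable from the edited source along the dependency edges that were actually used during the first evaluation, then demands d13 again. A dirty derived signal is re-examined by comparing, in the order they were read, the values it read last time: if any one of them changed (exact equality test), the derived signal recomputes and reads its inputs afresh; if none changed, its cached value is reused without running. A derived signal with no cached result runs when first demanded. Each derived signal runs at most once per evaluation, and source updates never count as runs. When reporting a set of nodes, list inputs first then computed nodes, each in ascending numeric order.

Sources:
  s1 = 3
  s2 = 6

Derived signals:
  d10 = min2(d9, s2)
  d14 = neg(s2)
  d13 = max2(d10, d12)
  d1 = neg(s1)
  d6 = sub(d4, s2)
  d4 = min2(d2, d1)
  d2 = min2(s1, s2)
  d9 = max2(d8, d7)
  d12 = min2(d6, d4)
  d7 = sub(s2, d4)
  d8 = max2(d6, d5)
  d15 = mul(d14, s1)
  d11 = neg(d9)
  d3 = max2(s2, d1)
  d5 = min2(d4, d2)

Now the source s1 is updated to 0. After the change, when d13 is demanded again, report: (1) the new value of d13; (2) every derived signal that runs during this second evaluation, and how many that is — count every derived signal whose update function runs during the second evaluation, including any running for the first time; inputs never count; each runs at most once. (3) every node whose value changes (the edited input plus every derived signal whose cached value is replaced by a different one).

First demand of the output computes:
  d1 = neg(3) = -3
  d2 = min2(3, 6) = 3
  d4 = min2(3, -3) = -3
  d5 = min2(-3, 3) = -3
  d6 = sub(-3, 6) = -9
  d7 = sub(6, -3) = 9
  d8 = max2(-9, -3) = -3
  d9 = max2(-3, 9) = 9
  d10 = min2(9, 6) = 6
  d12 = min2(-9, -3) = -9
  d13 = max2(6, -9) = 6

After the edit, cleaning proceeds:
  d1: a read changed (s1 3->0) — executes, giving 0.
  d2: a read changed (s1 3->0) — executes, giving 0.
  d4: a read changed (d2 3->0; d1 -3->0) — executes, giving 0.
  d5: a read changed (d4 -3->0; d2 3->0) — executes, giving 0.
  d6: a read changed (d4 -3->0) — executes, giving -6.
  d7: a read changed (d4 -3->0) — executes, giving 6.
  d8: a read changed (d6 -9->-6; d5 -3->0) — executes, giving 0.
  d9: a read changed (d8 -3->0; d7 9->6) — executes, giving 6.
  d10: a read changed (d9 9->6) — executes, giving 6 — identical to its old value.
  d12: a read changed (d6 -9->-6; d4 -3->0) — executes, giving -6.
  d13: a read changed (d12 -9->-6) — executes, giving 6 — identical to its old value.

Demanding d13 again yields 6.
11 derived signals run: d1, d2, d4, d5, d6, d7, d8, d9, d10, d12, d13.
The nodes whose values change: s1, d1, d2, d4, d5, d6, d7, d8, d9, d12.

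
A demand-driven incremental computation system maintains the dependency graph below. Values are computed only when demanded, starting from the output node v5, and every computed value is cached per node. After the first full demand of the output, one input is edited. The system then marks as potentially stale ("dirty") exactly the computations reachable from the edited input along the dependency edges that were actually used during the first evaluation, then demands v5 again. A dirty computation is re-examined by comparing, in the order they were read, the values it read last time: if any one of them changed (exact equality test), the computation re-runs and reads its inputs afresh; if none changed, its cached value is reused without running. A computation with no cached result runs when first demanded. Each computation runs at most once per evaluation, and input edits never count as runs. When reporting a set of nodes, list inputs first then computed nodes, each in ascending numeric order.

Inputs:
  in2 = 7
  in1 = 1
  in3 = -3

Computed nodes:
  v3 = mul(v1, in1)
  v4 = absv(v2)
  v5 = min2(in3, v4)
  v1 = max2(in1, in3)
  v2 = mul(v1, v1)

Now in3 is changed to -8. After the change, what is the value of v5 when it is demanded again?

First evaluation (everything demanded from the output):
  v1 = max2(1, -3) = 1
  v2 = mul(1, 1) = 1
  v4 = absv(1) = 1
  v5 = min2(-3, 1) = -3

Propagation after the edit:
  v1: runs — in3 -3->-8; result 1 (same value as before).
  v2: checked — values it read are unchanged (v1 unchanged, v1 unchanged); reused cached 1 without running.
  v4: checked — values it read are unchanged (v2 unchanged); reused cached 1 without running.
  v5: runs — in3 -3->-8; result -8.

Key observation: the cutoff stops propagation at v2 — its inputs' values are unchanged, so it reuses its cache.

New value of v5: -8.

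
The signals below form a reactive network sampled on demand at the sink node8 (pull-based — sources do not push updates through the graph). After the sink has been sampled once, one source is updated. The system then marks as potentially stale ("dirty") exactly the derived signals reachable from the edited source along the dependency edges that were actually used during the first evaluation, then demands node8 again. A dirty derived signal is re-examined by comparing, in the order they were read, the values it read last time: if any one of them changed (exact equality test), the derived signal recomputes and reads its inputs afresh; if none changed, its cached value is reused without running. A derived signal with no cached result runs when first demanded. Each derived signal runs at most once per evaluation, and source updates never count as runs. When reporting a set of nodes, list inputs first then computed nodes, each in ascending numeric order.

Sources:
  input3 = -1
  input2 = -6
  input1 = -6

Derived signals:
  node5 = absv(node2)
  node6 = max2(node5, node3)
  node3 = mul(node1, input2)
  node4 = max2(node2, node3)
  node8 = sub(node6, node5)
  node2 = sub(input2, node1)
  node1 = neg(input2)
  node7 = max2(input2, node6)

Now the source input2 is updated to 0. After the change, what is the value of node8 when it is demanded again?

Initial pass — values computed on the first demand:
  node1 = neg(-6) = 6
  node2 = sub(-6, 6) = -12
  node3 = mul(6, -6) = -36
  node5 = absv(-12) = 12
  node6 = max2(12, -36) = 12
  node8 = sub(12, 12) = 0

Second demand — change propagation:
  node1: re-runs because input2 -6->0; new result 0.
  node2: re-runs because input2 -6->0; node1 6->0; new result 0.
  node3: re-runs because node1 6->0; input2 -6->0; new result 0.
  node5: re-runs because node2 -12->0; new result 0.
  node6: re-runs because node5 12->0; node3 -36->0; new result 0.
  node8: re-runs because node6 12->0; node5 12->0; new result 0 (unchanged).

node8 now evaluates to 0.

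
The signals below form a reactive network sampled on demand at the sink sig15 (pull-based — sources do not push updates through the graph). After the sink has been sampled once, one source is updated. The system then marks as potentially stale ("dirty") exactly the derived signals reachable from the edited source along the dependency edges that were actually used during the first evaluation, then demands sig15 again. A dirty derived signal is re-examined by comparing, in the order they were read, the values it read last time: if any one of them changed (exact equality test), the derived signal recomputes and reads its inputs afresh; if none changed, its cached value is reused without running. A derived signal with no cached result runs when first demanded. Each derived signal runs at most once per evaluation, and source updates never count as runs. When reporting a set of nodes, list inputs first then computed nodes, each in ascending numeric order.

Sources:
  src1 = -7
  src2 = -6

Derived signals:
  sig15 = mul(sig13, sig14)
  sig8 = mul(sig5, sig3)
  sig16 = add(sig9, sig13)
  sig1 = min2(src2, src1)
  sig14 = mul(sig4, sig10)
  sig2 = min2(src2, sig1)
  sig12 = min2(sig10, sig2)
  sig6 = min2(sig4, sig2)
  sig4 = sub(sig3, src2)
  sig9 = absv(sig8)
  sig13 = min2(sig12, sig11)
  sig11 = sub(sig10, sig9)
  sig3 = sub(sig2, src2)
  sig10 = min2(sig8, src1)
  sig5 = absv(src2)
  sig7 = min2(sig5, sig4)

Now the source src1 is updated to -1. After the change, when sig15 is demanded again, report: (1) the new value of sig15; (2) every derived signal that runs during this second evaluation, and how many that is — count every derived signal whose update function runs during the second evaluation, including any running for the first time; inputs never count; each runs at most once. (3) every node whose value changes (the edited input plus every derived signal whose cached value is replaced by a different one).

Initial pass — values computed on the first demand:
  sig1 = min2(-6, -7) = -7
  sig2 = min2(-6, -7) = -7
  sig3 = sub(-7, -6) = -1
  sig4 = sub(-1, -6) = 5
  sig5 = absv(-6) = 6
  sig8 = mul(6, -1) = -6
  sig9 = absv(-6) = 6
  sig10 = min2(-6, -7) = -7
  sig11 = sub(-7, 6) = -13
  sig12 = min2(-7, -7) = -7
  sig13 = min2(-7, -13) = -13
  sig14 = mul(5, -7) = -35
  sig15 = mul(-13, -35) = 455

Second demand — change propagation:
  sig1: re-runs because src1 -7->-1; new result -6.
  sig2: re-runs because sig1 -7->-6; new result -6.
  sig3: re-runs because sig2 -7->-6; new result 0.
  sig4: re-runs because sig3 -1->0; new result 6.
  sig8: re-runs because sig3 -1->0; new result 0.
  sig9: re-runs because sig8 -6->0; new result 0.
  sig10: re-runs because sig8 -6->0; src1 -7->-1; new result -1.
  sig11: re-runs because sig10 -7->-1; sig9 6->0; new result -1.
  sig12: re-runs because sig10 -7->-1; sig2 -7->-6; new result -6.
  sig13: re-runs because sig12 -7->-6; sig11 -13->-1; new result -6.
  sig14: re-runs because sig4 5->6; sig10 -7->-1; new result -6.
  sig15: re-runs because sig13 -13->-6; sig14 -35->-6; new result 36.

sig15 now evaluates to 36.
Run set: sig1, sig2, sig3, sig4, sig8, sig9, sig10, sig11, sig12, sig13, sig14, sig15 (12 run).
Changed values: src1, sig1, sig2, sig3, sig4, sig8, sig9, sig10, sig11, sig12, sig13, sig14, sig15.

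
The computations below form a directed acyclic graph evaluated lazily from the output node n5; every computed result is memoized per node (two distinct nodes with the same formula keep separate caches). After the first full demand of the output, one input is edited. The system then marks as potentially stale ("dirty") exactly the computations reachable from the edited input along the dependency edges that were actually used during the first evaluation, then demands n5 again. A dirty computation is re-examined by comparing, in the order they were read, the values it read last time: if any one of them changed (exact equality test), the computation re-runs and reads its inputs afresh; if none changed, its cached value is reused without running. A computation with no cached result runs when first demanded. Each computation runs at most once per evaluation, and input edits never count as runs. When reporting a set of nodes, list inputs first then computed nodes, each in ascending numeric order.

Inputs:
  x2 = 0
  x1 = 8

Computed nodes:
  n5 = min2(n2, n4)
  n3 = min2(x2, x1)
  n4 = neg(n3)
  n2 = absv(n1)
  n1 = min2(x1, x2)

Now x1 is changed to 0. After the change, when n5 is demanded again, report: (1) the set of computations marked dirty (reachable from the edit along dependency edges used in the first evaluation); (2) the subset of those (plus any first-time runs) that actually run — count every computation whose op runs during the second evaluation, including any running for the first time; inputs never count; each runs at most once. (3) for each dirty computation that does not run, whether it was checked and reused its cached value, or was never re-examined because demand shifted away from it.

The edit dirties: n1, n2, n3, n4, n5.
2 computations run: n1, n3.
Cache hits after checking: n2, n4, n5.
Note where the cutoff bites: n2 is checked, finds nothing changed, and keeps its cache.

First demand of the output computes:
  n1 = min2(8, 0) = 0
  n2 = absv(0) = 0
  n3 = min2(0, 8) = 0
  n4 = neg(0) = 0
  n5 = min2(0, 0) = 0

After the edit, cleaning proceeds:
  n1: a read changed (x1 8->0) — executes, giving 0 — identical to its old value.
  n2: dirty, but its reads are unchanged (n1 unchanged); cached 0 stands.
  n3: a read changed (x1 8->0) — executes, giving 0 — identical to its old value.
  n4: dirty, but its reads are unchanged (n3 unchanged); cached 0 stands.
  n5: dirty, but its reads are unchanged (n2 unchanged, n4 unchanged); cached 0 stands.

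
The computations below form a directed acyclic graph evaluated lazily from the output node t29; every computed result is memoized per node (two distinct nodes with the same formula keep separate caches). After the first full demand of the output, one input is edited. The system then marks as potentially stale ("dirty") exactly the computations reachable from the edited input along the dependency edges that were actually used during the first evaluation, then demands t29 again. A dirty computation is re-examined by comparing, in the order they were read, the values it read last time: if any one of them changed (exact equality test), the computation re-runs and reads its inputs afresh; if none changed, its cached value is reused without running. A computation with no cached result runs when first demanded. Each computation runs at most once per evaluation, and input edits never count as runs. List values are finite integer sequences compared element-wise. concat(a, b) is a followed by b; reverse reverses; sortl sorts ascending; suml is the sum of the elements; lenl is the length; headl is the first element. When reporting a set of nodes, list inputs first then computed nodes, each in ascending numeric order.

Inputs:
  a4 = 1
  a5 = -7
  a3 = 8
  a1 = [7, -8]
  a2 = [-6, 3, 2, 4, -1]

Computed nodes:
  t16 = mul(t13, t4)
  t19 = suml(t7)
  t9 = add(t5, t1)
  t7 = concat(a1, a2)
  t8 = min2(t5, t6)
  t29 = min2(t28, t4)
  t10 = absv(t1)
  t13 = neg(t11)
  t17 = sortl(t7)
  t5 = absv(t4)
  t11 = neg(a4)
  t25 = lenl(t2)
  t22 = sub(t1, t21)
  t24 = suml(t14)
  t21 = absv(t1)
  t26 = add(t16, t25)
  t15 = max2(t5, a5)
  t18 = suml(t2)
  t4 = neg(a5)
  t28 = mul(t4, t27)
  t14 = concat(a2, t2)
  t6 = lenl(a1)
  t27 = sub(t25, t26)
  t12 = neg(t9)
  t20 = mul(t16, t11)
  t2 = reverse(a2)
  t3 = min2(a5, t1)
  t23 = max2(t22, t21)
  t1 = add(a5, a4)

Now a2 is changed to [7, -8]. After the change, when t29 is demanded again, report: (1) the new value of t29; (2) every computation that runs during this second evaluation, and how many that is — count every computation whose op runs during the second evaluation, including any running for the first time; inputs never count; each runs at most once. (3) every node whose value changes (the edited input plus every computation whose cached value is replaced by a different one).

First demand of the output computes:
  t2 = reverse([-6, 3, 2, 4, -1]) = [-1, 4, 2, 3, -6]
  t4 = neg(-7) = 7
  t11 = neg(1) = -1
  t13 = neg(-1) = 1
  t16 = mul(1, 7) = 7
  t25 = lenl([-1, 4, 2, 3, -6]) = 5
  t26 = add(7, 5) = 12
  t27 = sub(5, 12) = -7
  t28 = mul(7, -7) = -49
  t29 = min2(-49, 7) = -49

After the edit, cleaning proceeds:
  t2: a read changed (a2 [-6, 3, 2, 4, -1]->[7, -8]) — executes, giving [-8, 7].
  t25: a read changed (t2 [-1, 4, 2, 3, -6]->[-8, 7]) — executes, giving 2.
  t26: a read changed (t25 5->2) — executes, giving 9.
  t27: a read changed (t25 5->2; t26 12->9) — executes, giving -7 — identical to its old value.
  t28: dirty, but its reads are unchanged (t4 unchanged, t27 unchanged); cached -49 stands.
  t29: dirty, but its reads are unchanged (t28 unchanged, t4 unchanged); cached -49 stands.

Note the absorption at t27: it re-runs yet its value is the same, leaving the output's value untouched.

Demanding t29 again yields -49.
4 computations run: t2, t25, t26, t27.
The nodes whose values change: a2, t2, t25, t26.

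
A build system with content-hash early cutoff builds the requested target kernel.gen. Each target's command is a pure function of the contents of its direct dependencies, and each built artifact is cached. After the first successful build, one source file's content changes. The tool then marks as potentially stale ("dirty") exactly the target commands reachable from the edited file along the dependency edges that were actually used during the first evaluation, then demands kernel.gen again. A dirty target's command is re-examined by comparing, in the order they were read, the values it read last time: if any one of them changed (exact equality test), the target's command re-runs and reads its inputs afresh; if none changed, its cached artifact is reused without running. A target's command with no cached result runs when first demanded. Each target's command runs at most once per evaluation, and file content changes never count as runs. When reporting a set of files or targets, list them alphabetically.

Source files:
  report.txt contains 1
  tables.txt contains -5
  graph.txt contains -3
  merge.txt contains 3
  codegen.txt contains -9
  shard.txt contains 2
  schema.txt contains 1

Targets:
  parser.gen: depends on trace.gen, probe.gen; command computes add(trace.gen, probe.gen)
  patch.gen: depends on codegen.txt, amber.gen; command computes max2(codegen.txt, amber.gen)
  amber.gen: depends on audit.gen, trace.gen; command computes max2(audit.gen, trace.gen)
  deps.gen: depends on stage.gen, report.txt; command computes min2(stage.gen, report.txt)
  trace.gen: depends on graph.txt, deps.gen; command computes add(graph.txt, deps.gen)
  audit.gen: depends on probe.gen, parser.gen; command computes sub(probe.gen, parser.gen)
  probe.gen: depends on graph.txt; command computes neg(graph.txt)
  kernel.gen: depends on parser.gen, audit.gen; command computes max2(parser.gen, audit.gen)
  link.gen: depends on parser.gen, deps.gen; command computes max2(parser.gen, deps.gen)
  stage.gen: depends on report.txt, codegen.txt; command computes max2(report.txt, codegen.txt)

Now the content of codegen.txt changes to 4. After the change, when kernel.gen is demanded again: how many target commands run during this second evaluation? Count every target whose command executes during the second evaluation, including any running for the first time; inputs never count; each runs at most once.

First evaluation (everything demanded from the output):
  probe.gen = neg(-3) = 3
  stage.gen = max2(1, -9) = 1
  deps.gen = min2(1, 1) = 1
  trace.gen = add(-3, 1) = -2
  parser.gen = add(-2, 3) = 1
  audit.gen = sub(3, 1) = 2
  kernel.gen = max2(1, 2) = 2

Propagation after the edit:
  stage.gen: runs — codegen.txt -9->4; result 4.
  deps.gen: runs — stage.gen 1->4; result 1 (same value as before).
  trace.gen: checked — values it read are unchanged (graph.txt unchanged, deps.gen unchanged); reused cached -2 without running.
  parser.gen: checked — values it read are unchanged (trace.gen unchanged, probe.gen unchanged); reused cached 1 without running.
  audit.gen: checked — values it read are unchanged (probe.gen unchanged, parser.gen unchanged); reused cached 2 without running.
  kernel.gen: checked — values it read are unchanged (parser.gen unchanged, audit.gen unchanged); reused cached 2 without running.

Key observation: the change is absorbed at deps.gen — it re-runs but produces the same value, and the output's value is unchanged.

Target commands that run: deps.gen, stage.gen — 2 in total.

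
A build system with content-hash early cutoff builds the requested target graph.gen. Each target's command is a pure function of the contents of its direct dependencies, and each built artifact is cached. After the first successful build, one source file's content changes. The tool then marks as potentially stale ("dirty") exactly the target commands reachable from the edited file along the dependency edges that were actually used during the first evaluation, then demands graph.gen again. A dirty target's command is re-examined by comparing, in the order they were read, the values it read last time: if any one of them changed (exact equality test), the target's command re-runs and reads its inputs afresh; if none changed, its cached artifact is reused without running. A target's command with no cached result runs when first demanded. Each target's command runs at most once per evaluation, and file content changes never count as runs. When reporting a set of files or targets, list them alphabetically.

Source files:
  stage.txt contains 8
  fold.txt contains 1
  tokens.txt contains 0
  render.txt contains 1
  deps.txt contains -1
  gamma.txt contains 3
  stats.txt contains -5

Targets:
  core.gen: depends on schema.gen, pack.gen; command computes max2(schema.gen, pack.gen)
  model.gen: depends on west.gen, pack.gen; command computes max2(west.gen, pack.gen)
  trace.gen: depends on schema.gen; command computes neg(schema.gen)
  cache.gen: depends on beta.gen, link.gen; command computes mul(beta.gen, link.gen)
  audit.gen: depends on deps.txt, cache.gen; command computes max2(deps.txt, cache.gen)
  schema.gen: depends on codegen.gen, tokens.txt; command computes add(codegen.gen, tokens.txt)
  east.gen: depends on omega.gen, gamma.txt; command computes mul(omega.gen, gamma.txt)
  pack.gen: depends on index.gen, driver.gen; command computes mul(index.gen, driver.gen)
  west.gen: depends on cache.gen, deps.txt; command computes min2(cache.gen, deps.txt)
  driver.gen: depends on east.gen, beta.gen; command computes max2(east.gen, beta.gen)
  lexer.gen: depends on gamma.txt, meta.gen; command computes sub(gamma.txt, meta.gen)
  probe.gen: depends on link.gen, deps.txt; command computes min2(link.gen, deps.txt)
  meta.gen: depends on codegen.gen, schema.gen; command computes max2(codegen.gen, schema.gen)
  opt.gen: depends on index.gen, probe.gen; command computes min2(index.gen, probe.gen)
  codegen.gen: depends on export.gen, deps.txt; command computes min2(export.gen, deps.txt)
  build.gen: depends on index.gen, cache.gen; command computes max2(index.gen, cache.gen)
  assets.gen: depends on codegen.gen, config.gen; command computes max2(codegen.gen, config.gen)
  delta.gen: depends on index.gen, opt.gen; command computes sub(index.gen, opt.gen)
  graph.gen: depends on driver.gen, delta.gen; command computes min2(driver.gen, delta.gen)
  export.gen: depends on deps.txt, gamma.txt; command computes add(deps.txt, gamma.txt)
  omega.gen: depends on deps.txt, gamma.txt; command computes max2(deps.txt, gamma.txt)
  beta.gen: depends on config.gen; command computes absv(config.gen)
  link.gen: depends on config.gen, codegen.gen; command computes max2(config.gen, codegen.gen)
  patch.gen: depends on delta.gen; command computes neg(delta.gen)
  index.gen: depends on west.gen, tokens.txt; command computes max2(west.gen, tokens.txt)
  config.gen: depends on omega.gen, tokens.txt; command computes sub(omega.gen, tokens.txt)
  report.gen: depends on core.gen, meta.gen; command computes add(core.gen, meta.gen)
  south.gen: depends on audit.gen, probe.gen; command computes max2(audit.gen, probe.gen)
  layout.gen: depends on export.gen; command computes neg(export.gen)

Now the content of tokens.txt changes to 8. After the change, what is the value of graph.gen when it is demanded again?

First evaluation (everything demanded from the output):
  export.gen = add(-1, 3) = 2
  codegen.gen = min2(2, -1) = -1
  omega.gen = max2(-1, 3) = 3
  config.gen = sub(3, 0) = 3
  beta.gen = absv(3) = 3
  east.gen = mul(3, 3) = 9
  driver.gen = max2(9, 3) = 9
  link.gen = max2(3, -1) = 3
  cache.gen = mul(3, 3) = 9
  probe.gen = min2(3, -1) = -1
  west.gen = min2(9, -1) = -1
  index.gen = max2(-1, 0) = 0
  opt.gen = min2(0, -1) = -1
  delta.gen = sub(0, -1) = 1
  graph.gen = min2(9, 1) = 1

Propagation after the edit:
  config.gen: runs — tokens.txt 0->8; result -5.
  beta.gen: runs — config.gen 3->-5; result 5.
  driver.gen: runs — beta.gen 3->5; result 9 (same value as before).
  link.gen: runs — config.gen 3->-5; result -1.
  cache.gen: runs — beta.gen 3->5; link.gen 3->-1; result -5.
  probe.gen: runs — link.gen 3->-1; result -1 (same value as before).
  west.gen: runs — cache.gen 9->-5; result -5.
  index.gen: runs — west.gen -1->-5; tokens.txt 0->8; result 8.
  opt.gen: runs — index.gen 0->8; result -1 (same value as before).
  delta.gen: runs — index.gen 0->8; result 9.
  graph.gen: runs — delta.gen 1->9; result 9.

New value of graph.gen: 9.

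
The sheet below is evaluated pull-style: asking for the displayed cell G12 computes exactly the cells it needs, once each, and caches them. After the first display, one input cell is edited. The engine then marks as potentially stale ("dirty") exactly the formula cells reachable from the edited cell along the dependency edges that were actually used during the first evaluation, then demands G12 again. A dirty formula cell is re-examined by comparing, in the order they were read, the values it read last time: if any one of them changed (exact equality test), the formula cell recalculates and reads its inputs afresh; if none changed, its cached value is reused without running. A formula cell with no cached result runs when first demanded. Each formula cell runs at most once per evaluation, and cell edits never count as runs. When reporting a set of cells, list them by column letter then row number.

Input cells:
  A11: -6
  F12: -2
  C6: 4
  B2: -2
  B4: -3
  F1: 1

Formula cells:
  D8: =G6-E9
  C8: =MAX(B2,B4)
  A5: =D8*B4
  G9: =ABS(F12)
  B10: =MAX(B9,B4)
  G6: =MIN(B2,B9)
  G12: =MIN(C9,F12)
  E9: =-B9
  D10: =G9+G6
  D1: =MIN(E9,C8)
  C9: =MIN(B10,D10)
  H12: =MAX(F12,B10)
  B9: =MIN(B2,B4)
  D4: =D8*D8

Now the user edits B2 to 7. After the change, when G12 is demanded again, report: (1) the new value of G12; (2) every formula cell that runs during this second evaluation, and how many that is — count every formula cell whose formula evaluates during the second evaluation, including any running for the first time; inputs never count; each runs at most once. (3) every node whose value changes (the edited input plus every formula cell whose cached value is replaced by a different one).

Demanding G12 again yields -3.
2 formula cells run: B9, G6.
The nodes whose values change: B2.
Note where the cutoff bites: B10 is checked, finds nothing changed, and keeps its cache.

First demand of the output computes:
  B9 = MIN(-2, -3) = -3
  B10 = MAX(-3, -3) = -3
  G6 = MIN(-2, -3) = -3
  G9 = ABS(-2) = 2
  D10 = 2 + -3 = -1
  C9 = MIN(-3, -1) = -3
  G12 = MIN(-3, -2) = -3

After the edit, cleaning proceeds:
  B9: a read changed (B2 -2->7) — executes, giving -3 — identical to its old value.
  B10: dirty, but its reads are unchanged (B9 unchanged, B4 unchanged); cached -3 stands.
  G6: a read changed (B2 -2->7) — executes, giving -3 — identical to its old value.
  D10: dirty, but its reads are unchanged (G9 unchanged, G6 unchanged); cached -1 stands.
  C9: dirty, but its reads are unchanged (B10 unchanged, D10 unchanged); cached -3 stands.
  G12: dirty, but its reads are unchanged (C9 unchanged, F12 unchanged); cached -3 stands.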